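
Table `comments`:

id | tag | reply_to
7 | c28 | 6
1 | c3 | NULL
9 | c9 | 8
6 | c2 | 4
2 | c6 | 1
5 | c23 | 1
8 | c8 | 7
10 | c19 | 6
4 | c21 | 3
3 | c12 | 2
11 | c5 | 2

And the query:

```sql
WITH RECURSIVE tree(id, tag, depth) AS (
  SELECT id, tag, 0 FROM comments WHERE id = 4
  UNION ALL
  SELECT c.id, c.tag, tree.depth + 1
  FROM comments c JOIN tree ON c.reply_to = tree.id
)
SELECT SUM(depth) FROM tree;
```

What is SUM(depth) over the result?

Base: id=4 (c21) at depth 0.
Iteration 1: rows with reply_to in {4} -> c2 (id 6, depth 1).
Iteration 2: rows with reply_to in {6} -> c28 (id 7, depth 2), c19 (id 10, depth 2).
Iteration 3: rows with reply_to in {7,10} -> c8 (id 8, depth 3).
Iteration 4: rows with reply_to in {8} -> c9 (id 9, depth 4).
Iteration 5: no rows with reply_to in {9}; recursion stops.
SUM(depth) = 0 + 1 + 2 + 2 + 3 + 4 = 12.

12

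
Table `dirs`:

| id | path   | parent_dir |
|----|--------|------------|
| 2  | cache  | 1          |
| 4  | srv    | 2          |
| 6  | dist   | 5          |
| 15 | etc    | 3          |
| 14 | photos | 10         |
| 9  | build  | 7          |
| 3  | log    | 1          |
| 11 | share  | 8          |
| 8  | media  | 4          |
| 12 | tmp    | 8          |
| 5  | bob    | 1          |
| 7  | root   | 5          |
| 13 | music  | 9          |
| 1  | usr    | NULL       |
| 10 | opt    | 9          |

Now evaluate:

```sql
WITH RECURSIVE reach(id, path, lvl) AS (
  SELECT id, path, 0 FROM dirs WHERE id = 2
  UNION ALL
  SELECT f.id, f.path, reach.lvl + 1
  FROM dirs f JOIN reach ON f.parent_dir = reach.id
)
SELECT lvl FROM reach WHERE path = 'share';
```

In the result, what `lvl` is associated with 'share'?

3

Base: id=2 (cache) at lvl 0.
Iteration 1: rows with parent_dir in {2} -> srv (id 4, lvl 1).
Iteration 2: rows with parent_dir in {4} -> media (id 8, lvl 2).
Iteration 3: rows with parent_dir in {8} -> share (id 11, lvl 3), tmp (id 12, lvl 3).
Iteration 4: no rows with parent_dir in {11,12}; recursion stops.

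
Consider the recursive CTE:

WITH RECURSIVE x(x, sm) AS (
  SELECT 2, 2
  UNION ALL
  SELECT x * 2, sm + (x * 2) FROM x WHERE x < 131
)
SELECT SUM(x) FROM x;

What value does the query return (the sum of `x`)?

510

Base: x=2, sm=2.
Iteration 1: 2 < 131 holds -> x = 2 * 2 = 4, sm = 2 + 4 = 6.
Iteration 2: 4 < 131 holds -> x = 4 * 2 = 8, sm = 6 + 8 = 14.
Iteration 3: 8 < 131 holds -> x = 8 * 2 = 16, sm = 14 + 16 = 30.
Iteration 4: 16 < 131 holds -> x = 16 * 2 = 32, sm = 30 + 32 = 62.
Iteration 5: 32 < 131 holds -> x = 32 * 2 = 64, sm = 62 + 64 = 126.
Iteration 6: 64 < 131 holds -> x = 64 * 2 = 128, sm = 126 + 128 = 254.
Iteration 7: 128 < 131 holds -> x = 128 * 2 = 256, sm = 254 + 256 = 510.
Iteration 8: 256 < 131 fails; recursion stops.
SUM(x) = 2 + 4 + 8 + 16 + 32 + 64 + 128 + 256 = 510.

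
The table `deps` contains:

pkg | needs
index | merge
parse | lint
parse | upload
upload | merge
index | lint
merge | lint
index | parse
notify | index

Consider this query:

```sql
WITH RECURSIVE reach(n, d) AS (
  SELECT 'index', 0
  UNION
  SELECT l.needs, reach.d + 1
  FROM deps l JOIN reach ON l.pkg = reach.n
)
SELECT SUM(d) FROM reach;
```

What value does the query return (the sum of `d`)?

Base: (index, d=0).
Iteration 1: edges from {index} -> (lint, d=1), (merge, d=1), (parse, d=1).
Iteration 2: edges from {lint,merge,parse} -> (lint, d=2), (upload, d=2). [UNION drops 1 duplicate row(s)]
Iteration 3: edges from {lint,upload} -> (merge, d=3).
Iteration 4: edges from {merge} -> (lint, d=4).
Iteration 5: no outgoing edges from {lint}; recursion stops.
SUM(d) = 0 + 1 + 1 + 1 + 2 + 2 + 3 + 4 = 14.

14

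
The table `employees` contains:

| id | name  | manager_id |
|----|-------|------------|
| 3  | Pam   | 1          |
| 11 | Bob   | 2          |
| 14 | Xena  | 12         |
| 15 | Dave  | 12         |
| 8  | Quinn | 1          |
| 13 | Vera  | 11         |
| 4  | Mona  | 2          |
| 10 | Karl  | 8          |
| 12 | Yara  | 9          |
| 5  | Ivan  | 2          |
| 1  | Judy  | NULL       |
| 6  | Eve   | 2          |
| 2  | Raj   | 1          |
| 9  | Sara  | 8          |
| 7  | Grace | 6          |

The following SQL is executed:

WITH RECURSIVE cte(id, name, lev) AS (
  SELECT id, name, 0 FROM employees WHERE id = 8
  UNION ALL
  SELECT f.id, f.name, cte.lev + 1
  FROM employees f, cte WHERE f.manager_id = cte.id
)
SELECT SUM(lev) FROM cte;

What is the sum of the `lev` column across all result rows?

Base: id=8 (Quinn) at lev 0.
Iteration 1: rows with manager_id in {8} -> Sara (id 9, lev 1), Karl (id 10, lev 1).
Iteration 2: rows with manager_id in {9,10} -> Yara (id 12, lev 2).
Iteration 3: rows with manager_id in {12} -> Xena (id 14, lev 3), Dave (id 15, lev 3).
Iteration 4: no rows with manager_id in {14,15}; recursion stops.
SUM(lev) = 0 + 1 + 1 + 2 + 3 + 3 = 10.

10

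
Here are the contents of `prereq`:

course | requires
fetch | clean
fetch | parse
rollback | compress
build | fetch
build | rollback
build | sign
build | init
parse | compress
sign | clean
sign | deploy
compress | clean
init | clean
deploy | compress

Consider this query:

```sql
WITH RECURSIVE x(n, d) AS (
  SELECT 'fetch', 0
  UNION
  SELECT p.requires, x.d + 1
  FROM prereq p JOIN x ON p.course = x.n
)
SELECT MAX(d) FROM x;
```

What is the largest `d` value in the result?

3

Base: (fetch, d=0).
Iteration 1: edges from {fetch} -> (clean, d=1), (parse, d=1).
Iteration 2: edges from {clean,parse} -> (compress, d=2).
Iteration 3: edges from {compress} -> (clean, d=3).
Iteration 4: no outgoing edges from {clean}; recursion stops.
d values: 0, 1, 1, 2, 3; the maximum is 3.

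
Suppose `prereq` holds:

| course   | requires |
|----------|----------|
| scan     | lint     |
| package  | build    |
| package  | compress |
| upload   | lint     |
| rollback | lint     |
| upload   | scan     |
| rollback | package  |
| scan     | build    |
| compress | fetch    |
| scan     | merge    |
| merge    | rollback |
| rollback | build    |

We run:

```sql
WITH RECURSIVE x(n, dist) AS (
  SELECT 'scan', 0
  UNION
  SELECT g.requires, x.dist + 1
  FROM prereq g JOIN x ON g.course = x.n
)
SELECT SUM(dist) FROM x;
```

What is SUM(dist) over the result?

27

Base: (scan, dist=0).
Iteration 1: edges from {scan} -> (build, dist=1), (lint, dist=1), (merge, dist=1).
Iteration 2: edges from {build,lint,merge} -> (rollback, dist=2).
Iteration 3: edges from {rollback} -> (build, dist=3), (lint, dist=3), (package, dist=3).
Iteration 4: edges from {build,lint,package} -> (build, dist=4), (compress, dist=4).
Iteration 5: edges from {build,compress} -> (fetch, dist=5).
Iteration 6: no outgoing edges from {fetch}; recursion stops.
SUM(dist) = 0 + 1 + 1 + 1 + 2 + 3 + 3 + 3 + 4 + 4 + 5 = 27.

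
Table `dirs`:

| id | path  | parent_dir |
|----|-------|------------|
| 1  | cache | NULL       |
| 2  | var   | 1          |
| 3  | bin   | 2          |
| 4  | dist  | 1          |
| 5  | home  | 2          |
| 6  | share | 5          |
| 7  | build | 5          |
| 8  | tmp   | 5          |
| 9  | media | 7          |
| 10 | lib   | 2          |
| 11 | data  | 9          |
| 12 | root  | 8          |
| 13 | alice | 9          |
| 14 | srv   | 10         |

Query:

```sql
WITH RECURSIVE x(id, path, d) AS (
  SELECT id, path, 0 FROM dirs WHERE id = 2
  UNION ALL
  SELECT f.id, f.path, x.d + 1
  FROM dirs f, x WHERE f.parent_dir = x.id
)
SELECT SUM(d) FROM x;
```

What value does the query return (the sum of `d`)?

25

Base: id=2 (var) at d 0.
Iteration 1: rows with parent_dir in {2} -> bin (id 3, d 1), home (id 5, d 1), lib (id 10, d 1).
Iteration 2: rows with parent_dir in {3,5,10} -> share (id 6, d 2), build (id 7, d 2), tmp (id 8, d 2), srv (id 14, d 2).
Iteration 3: rows with parent_dir in {6,7,8,14} -> media (id 9, d 3), root (id 12, d 3).
Iteration 4: rows with parent_dir in {9,12} -> data (id 11, d 4), alice (id 13, d 4).
Iteration 5: no rows with parent_dir in {11,13}; recursion stops.
SUM(d) = 0 + 1 + 1 + 1 + 2 + 2 + 2 + 2 + 3 + 3 + 4 + 4 = 25.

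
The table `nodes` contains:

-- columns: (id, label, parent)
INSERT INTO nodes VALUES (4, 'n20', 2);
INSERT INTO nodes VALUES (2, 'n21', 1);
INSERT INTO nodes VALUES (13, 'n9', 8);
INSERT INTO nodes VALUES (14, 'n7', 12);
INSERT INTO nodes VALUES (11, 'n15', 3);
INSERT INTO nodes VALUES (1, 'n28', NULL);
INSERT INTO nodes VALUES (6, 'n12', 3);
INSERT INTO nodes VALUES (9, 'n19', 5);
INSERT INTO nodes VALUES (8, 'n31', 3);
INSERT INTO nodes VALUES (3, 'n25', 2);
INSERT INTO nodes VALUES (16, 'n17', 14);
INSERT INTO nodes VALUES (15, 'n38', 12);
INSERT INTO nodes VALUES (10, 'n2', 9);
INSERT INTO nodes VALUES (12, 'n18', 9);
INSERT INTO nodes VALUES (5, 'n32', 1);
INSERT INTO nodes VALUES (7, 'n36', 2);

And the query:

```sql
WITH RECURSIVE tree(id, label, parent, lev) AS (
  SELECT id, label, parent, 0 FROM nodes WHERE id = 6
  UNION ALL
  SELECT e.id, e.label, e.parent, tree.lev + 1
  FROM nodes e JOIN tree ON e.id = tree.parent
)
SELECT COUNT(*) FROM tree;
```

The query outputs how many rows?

4

Base: id=6 (n12), parent=3, lev 0.
Iteration 1: join on id=3 -> n25 (id 3, parent=2, lev 1).
Iteration 2: join on id=2 -> n21 (id 2, parent=1, lev 2).
Iteration 3: join on id=1 -> n28 (id 1, parent=NULL, lev 3).
Iteration 4: parent is NULL; no match; recursion stops.
Total rows emitted: 4.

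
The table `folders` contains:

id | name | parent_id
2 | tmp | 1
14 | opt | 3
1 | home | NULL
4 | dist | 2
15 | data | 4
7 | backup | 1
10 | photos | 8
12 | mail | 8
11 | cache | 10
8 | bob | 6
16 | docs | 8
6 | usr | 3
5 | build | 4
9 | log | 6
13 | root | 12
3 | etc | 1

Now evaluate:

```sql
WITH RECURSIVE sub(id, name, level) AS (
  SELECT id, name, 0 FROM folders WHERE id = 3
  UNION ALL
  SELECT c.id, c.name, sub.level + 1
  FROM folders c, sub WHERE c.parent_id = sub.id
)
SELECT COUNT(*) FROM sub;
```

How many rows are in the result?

Base: id=3 (etc) at level 0.
Iteration 1: rows with parent_id in {3} -> usr (id 6, level 1), opt (id 14, level 1).
Iteration 2: rows with parent_id in {6,14} -> bob (id 8, level 2), log (id 9, level 2).
Iteration 3: rows with parent_id in {8,9} -> photos (id 10, level 3), mail (id 12, level 3), docs (id 16, level 3).
Iteration 4: rows with parent_id in {10,12,16} -> cache (id 11, level 4), root (id 13, level 4).
Iteration 5: no rows with parent_id in {11,13}; recursion stops.
Total rows emitted: 10.

10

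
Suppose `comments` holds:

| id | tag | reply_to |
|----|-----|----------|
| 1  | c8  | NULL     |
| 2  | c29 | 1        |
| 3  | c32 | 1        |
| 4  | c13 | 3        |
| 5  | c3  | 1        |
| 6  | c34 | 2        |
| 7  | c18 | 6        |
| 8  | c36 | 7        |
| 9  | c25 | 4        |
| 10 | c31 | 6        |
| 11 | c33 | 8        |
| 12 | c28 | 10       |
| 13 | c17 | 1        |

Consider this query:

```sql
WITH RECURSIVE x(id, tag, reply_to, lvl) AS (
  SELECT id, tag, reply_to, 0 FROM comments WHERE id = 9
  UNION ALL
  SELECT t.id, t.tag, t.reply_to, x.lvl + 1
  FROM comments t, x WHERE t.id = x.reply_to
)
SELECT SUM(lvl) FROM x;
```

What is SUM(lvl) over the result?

Base: id=9 (c25), reply_to=4, lvl 0.
Iteration 1: join on id=4 -> c13 (id 4, reply_to=3, lvl 1).
Iteration 2: join on id=3 -> c32 (id 3, reply_to=1, lvl 2).
Iteration 3: join on id=1 -> c8 (id 1, reply_to=NULL, lvl 3).
Iteration 4: reply_to is NULL; no match; recursion stops.
SUM(lvl) = 0 + 1 + 2 + 3 = 6.

6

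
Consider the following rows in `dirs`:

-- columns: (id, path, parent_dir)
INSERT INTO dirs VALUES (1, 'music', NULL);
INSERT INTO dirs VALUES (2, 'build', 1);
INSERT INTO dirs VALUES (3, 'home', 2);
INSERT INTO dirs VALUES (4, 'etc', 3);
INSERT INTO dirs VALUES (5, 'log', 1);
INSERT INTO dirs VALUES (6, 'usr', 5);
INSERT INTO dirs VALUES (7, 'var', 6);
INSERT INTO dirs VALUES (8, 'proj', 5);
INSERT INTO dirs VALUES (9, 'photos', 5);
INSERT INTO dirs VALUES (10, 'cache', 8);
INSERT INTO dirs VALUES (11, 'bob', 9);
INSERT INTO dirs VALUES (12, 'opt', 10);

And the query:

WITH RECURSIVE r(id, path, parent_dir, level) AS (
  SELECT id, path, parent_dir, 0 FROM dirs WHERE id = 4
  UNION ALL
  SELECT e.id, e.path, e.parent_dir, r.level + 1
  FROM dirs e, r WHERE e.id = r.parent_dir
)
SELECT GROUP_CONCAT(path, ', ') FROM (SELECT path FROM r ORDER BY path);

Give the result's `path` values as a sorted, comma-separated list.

build, etc, home, music

Base: id=4 (etc), parent_dir=3, level 0.
Iteration 1: join on id=3 -> home (id 3, parent_dir=2, level 1).
Iteration 2: join on id=2 -> build (id 2, parent_dir=1, level 2).
Iteration 3: join on id=1 -> music (id 1, parent_dir=NULL, level 3).
Iteration 4: parent_dir is NULL; no match; recursion stops.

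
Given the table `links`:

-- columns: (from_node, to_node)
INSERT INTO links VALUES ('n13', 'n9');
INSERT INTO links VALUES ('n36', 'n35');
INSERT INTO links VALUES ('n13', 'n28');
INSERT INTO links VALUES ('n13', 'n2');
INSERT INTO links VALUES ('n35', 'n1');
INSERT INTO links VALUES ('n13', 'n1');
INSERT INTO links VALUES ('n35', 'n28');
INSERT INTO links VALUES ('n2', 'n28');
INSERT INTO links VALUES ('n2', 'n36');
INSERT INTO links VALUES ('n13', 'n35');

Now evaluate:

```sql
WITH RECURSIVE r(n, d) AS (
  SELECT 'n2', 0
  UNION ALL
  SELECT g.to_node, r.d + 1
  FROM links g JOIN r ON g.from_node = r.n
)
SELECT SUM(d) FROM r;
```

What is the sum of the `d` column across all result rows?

10

Base: (n2, d=0).
Iteration 1: edges from {n2} -> (n28, d=1), (n36, d=1).
Iteration 2: edges from {n28,n36} -> (n35, d=2).
Iteration 3: edges from {n35} -> (n1, d=3), (n28, d=3).
Iteration 4: no outgoing edges from {n1,n28}; recursion stops.
SUM(d) = 0 + 1 + 1 + 2 + 3 + 3 = 10.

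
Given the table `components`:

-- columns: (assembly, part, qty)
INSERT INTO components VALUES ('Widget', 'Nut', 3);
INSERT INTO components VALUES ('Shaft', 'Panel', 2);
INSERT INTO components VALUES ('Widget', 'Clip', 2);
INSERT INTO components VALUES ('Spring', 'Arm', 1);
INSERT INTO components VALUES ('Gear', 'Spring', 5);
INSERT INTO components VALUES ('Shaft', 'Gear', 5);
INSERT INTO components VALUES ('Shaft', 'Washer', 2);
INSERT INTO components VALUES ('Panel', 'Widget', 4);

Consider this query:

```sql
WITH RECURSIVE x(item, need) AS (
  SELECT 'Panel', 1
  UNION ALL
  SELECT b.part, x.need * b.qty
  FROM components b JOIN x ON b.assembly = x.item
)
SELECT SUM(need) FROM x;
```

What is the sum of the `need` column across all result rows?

25

Base: (Panel, need=1).
Iteration 1: components of {Panel} -> Widget = 1*4 = 4.
Iteration 2: components of {Widget} -> Clip = 4*2 = 8, Nut = 4*3 = 12.
Iteration 3: no further components; recursion stops.
SUM(need) = 1 + 4 + 8 + 12 = 25.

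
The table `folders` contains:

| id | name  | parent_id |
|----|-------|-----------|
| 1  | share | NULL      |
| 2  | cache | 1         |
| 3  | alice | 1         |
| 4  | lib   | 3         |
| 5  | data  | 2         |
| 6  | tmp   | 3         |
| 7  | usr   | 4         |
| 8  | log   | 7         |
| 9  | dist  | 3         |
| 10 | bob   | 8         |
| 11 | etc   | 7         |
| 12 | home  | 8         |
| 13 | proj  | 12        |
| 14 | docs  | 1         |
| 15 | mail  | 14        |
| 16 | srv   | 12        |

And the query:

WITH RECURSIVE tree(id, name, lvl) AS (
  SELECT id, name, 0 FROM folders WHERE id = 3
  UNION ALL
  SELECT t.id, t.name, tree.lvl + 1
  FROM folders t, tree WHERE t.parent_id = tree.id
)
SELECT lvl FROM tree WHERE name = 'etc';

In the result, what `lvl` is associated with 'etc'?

3

Base: id=3 (alice) at lvl 0.
Iteration 1: rows with parent_id in {3} -> lib (id 4, lvl 1), tmp (id 6, lvl 1), dist (id 9, lvl 1).
Iteration 2: rows with parent_id in {4,6,9} -> usr (id 7, lvl 2).
Iteration 3: rows with parent_id in {7} -> log (id 8, lvl 3), etc (id 11, lvl 3).
Iteration 4: rows with parent_id in {8,11} -> bob (id 10, lvl 4), home (id 12, lvl 4).
Iteration 5: rows with parent_id in {10,12} -> proj (id 13, lvl 5), srv (id 16, lvl 5).
Iteration 6: no rows with parent_id in {13,16}; recursion stops.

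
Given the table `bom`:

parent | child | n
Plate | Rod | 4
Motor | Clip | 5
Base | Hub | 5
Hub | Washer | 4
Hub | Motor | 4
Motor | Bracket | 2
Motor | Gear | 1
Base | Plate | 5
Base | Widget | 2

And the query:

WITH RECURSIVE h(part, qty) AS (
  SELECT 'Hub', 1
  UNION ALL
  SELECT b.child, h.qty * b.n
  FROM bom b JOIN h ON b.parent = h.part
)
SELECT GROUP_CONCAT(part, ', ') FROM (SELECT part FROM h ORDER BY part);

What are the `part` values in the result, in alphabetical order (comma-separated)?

Base: (Hub, qty=1).
Iteration 1: components of {Hub} -> Motor = 1*4 = 4, Washer = 1*4 = 4.
Iteration 2: components of {Motor,Washer} -> Bracket = 4*2 = 8, Clip = 4*5 = 20, Gear = 4*1 = 4.
Iteration 3: no further components; recursion stops.

Bracket, Clip, Gear, Hub, Motor, Washer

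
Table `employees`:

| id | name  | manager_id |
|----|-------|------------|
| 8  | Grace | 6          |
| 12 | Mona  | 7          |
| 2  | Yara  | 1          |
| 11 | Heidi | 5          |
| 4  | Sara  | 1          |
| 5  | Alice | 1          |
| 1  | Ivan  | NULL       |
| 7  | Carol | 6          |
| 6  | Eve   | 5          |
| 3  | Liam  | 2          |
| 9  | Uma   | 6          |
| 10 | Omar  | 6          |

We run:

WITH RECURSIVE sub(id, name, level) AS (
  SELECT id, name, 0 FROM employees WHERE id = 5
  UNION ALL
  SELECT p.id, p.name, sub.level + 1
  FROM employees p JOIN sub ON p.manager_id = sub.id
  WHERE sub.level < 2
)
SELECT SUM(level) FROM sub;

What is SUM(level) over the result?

10

Base: id=5 (Alice) at level 0.
Iteration 1: rows with manager_id in {5} -> Eve (id 6, level 1), Heidi (id 11, level 1).
Iteration 2: rows with manager_id in {6,11} -> Carol (id 7, level 2), Grace (id 8, level 2), Uma (id 9, level 2), Omar (id 10, level 2).
Iteration 3: level < 2 fails for all current rows; recursion stops.
SUM(level) = 0 + 1 + 1 + 2 + 2 + 2 + 2 = 10.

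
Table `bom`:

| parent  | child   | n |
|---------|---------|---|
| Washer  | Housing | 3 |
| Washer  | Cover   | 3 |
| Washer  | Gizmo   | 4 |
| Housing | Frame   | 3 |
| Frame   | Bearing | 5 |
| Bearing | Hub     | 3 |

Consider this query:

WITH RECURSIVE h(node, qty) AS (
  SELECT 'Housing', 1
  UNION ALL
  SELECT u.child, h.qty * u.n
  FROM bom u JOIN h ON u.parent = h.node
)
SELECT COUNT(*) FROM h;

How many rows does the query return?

4

Base: (Housing, qty=1).
Iteration 1: components of {Housing} -> Frame = 1*3 = 3.
Iteration 2: components of {Frame} -> Bearing = 3*5 = 15.
Iteration 3: components of {Bearing} -> Hub = 15*3 = 45.
Iteration 4: no further components; recursion stops.
Total rows emitted: 4.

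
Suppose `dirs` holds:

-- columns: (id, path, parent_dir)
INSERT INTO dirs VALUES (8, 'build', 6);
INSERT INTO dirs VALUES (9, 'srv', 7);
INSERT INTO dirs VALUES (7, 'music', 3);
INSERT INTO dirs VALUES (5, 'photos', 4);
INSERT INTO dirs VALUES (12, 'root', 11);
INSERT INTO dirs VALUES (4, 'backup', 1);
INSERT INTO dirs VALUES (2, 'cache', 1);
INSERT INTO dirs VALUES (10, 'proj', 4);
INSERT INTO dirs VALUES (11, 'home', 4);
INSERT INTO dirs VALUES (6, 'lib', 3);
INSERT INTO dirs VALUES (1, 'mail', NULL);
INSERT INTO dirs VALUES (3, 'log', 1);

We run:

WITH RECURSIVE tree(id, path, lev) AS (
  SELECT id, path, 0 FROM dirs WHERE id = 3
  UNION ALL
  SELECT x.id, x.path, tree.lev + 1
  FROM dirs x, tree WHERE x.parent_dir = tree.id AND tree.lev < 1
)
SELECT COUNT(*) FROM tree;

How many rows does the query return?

Base: id=3 (log) at lev 0.
Iteration 1: rows with parent_dir in {3} -> lib (id 6, lev 1), music (id 7, lev 1).
Iteration 2: lev < 1 fails for all current rows; recursion stops.
Total rows emitted: 3.

3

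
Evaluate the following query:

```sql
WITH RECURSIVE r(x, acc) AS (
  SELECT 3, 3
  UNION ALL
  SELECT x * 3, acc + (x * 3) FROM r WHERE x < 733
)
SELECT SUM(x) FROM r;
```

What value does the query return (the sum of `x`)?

3279

Base: x=3, acc=3.
Iteration 1: 3 < 733 holds -> x = 3 * 3 = 9, acc = 3 + 9 = 12.
Iteration 2: 9 < 733 holds -> x = 9 * 3 = 27, acc = 12 + 27 = 39.
Iteration 3: 27 < 733 holds -> x = 27 * 3 = 81, acc = 39 + 81 = 120.
Iteration 4: 81 < 733 holds -> x = 81 * 3 = 243, acc = 120 + 243 = 363.
Iteration 5: 243 < 733 holds -> x = 243 * 3 = 729, acc = 363 + 729 = 1092.
Iteration 6: 729 < 733 holds -> x = 729 * 3 = 2187, acc = 1092 + 2187 = 3279.
Iteration 7: 2187 < 733 fails; recursion stops.
SUM(x) = 3 + 9 + 27 + 81 + 243 + 729 + 2187 = 3279.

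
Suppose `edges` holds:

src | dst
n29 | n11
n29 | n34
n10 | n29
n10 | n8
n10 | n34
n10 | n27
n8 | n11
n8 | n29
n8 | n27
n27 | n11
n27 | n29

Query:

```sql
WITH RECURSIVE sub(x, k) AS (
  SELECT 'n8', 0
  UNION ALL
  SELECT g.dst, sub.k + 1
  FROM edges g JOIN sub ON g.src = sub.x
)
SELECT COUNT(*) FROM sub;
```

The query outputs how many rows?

Base: (n8, k=0).
Iteration 1: edges from {n8} -> (n11, k=1), (n27, k=1), (n29, k=1).
Iteration 2: edges from {n11,n27,n29} -> (n11, k=2) x2, (n29, k=2), (n34, k=2). [UNION ALL keeps all 4 new rows, including repeats]
Iteration 3: edges from {n11,n29,n34} -> (n11, k=3), (n34, k=3).
Iteration 4: no outgoing edges from {n11,n34}; recursion stops.
Total rows emitted: 10.

10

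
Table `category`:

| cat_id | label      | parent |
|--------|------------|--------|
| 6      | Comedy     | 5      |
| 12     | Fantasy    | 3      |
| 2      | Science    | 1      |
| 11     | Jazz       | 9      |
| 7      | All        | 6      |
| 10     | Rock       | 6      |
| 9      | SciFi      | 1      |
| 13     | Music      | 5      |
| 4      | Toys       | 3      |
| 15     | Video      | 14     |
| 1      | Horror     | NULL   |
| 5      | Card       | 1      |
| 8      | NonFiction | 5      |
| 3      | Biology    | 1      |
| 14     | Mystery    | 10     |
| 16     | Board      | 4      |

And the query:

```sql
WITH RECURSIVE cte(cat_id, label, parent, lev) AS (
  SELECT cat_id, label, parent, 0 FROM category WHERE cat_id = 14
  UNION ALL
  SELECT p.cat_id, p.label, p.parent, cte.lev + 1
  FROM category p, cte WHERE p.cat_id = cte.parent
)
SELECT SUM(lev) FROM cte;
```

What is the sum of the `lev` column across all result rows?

10

Base: cat_id=14 (Mystery), parent=10, lev 0.
Iteration 1: join on cat_id=10 -> Rock (id 10, parent=6, lev 1).
Iteration 2: join on cat_id=6 -> Comedy (id 6, parent=5, lev 2).
Iteration 3: join on cat_id=5 -> Card (id 5, parent=1, lev 3).
Iteration 4: join on cat_id=1 -> Horror (id 1, parent=NULL, lev 4).
Iteration 5: parent is NULL; no match; recursion stops.
SUM(lev) = 0 + 1 + 2 + 3 + 4 = 10.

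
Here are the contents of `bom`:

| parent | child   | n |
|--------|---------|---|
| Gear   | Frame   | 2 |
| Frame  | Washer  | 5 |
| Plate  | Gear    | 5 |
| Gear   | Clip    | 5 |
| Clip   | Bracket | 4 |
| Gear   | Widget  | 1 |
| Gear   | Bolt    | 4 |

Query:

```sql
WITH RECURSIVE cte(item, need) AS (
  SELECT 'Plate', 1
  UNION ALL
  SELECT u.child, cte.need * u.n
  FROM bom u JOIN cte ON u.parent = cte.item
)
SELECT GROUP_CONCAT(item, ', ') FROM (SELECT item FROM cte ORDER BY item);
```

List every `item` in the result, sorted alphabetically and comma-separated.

Base: (Plate, need=1).
Iteration 1: components of {Plate} -> Gear = 1*5 = 5.
Iteration 2: components of {Gear} -> Bolt = 5*4 = 20, Clip = 5*5 = 25, Frame = 5*2 = 10, Widget = 5*1 = 5.
Iteration 3: components of {Bolt,Clip,Frame,Widget} -> Bracket = 25*4 = 100, Washer = 10*5 = 50.
Iteration 4: no further components; recursion stops.

Bolt, Bracket, Clip, Frame, Gear, Plate, Washer, Widget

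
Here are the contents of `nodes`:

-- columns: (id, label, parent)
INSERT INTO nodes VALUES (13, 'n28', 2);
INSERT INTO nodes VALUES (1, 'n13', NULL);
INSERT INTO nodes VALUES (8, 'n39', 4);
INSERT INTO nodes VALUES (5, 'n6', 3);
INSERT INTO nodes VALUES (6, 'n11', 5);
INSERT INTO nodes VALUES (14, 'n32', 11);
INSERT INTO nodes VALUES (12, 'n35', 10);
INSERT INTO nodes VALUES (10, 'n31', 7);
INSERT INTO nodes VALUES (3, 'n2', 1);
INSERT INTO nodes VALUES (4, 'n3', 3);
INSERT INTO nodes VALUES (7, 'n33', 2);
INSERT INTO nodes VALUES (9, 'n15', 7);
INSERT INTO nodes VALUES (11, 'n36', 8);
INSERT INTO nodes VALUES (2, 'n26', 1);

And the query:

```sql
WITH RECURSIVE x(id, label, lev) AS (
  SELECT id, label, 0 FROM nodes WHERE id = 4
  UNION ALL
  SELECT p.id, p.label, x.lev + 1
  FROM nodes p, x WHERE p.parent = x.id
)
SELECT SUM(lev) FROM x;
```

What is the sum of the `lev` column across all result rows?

Base: id=4 (n3) at lev 0.
Iteration 1: rows with parent in {4} -> n39 (id 8, lev 1).
Iteration 2: rows with parent in {8} -> n36 (id 11, lev 2).
Iteration 3: rows with parent in {11} -> n32 (id 14, lev 3).
Iteration 4: no rows with parent in {14}; recursion stops.
SUM(lev) = 0 + 1 + 2 + 3 = 6.

6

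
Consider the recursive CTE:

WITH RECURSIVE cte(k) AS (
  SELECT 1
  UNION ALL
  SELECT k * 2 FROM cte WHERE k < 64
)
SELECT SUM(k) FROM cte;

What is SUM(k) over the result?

127

Base: k=1.
Iteration 1: 1 < 64 holds -> k = 1 * 2 = 2.
Iteration 2: 2 < 64 holds -> k = 2 * 2 = 4.
Iteration 3: 4 < 64 holds -> k = 4 * 2 = 8.
Iteration 4: 8 < 64 holds -> k = 8 * 2 = 16.
Iteration 5: 16 < 64 holds -> k = 16 * 2 = 32.
Iteration 6: 32 < 64 holds -> k = 32 * 2 = 64.
Iteration 7: 64 < 64 fails; recursion stops.
SUM(k) = 1 + 2 + 4 + 8 + 16 + 32 + 64 = 127.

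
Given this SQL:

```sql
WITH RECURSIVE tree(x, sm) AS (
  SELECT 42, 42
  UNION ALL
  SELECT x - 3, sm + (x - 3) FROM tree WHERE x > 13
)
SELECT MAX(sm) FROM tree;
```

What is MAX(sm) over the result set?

297

Base: x=42, sm=42.
Iteration 1: 42 > 13 holds -> x = 42 - 3 = 39, sm = 42 + 39 = 81.
Iteration 2: 39 > 13 holds -> x = 39 - 3 = 36, sm = 81 + 36 = 117.
Iteration 3: 36 > 13 holds -> x = 36 - 3 = 33, sm = 117 + 33 = 150.
Iteration 4: 33 > 13 holds -> x = 33 - 3 = 30, sm = 150 + 30 = 180.
Iteration 5: 30 > 13 holds -> x = 30 - 3 = 27, sm = 180 + 27 = 207.
Iteration 6: 27 > 13 holds -> x = 27 - 3 = 24, sm = 207 + 24 = 231.
Iteration 7: 24 > 13 holds -> x = 24 - 3 = 21, sm = 231 + 21 = 252.
Iteration 8: 21 > 13 holds -> x = 21 - 3 = 18, sm = 252 + 18 = 270.
Iteration 9: 18 > 13 holds -> x = 18 - 3 = 15, sm = 270 + 15 = 285.
Iteration 10: 15 > 13 holds -> x = 15 - 3 = 12, sm = 285 + 12 = 297.
Iteration 11: 12 > 13 fails; recursion stops.
sm values: 42, 81, 117, 150, 180, 207, 231, 252, 270, 285, 297; the maximum is 297.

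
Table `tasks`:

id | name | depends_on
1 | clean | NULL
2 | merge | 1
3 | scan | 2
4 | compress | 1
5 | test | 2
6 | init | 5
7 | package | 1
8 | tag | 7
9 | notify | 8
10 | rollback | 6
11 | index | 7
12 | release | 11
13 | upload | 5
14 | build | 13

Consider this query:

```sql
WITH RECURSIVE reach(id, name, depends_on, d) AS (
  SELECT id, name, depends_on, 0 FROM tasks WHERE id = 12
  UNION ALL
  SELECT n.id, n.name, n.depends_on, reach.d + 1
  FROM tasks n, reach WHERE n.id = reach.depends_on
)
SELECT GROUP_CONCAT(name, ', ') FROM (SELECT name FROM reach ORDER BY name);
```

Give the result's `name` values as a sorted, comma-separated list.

clean, index, package, release

Base: id=12 (release), depends_on=11, d 0.
Iteration 1: join on id=11 -> index (id 11, depends_on=7, d 1).
Iteration 2: join on id=7 -> package (id 7, depends_on=1, d 2).
Iteration 3: join on id=1 -> clean (id 1, depends_on=NULL, d 3).
Iteration 4: depends_on is NULL; no match; recursion stops.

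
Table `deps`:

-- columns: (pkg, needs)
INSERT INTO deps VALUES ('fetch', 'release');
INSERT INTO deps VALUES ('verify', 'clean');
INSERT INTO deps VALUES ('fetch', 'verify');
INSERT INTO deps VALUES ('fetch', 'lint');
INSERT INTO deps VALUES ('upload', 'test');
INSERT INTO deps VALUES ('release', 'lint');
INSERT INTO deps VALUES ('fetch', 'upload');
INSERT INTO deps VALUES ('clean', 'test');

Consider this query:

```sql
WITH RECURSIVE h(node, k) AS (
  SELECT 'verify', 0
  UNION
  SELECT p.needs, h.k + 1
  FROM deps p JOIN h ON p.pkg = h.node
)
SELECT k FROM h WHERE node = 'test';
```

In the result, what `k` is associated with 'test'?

Base: (verify, k=0).
Iteration 1: edges from {verify} -> (clean, k=1).
Iteration 2: edges from {clean} -> (test, k=2).
Iteration 3: no outgoing edges from {test}; recursion stops.

2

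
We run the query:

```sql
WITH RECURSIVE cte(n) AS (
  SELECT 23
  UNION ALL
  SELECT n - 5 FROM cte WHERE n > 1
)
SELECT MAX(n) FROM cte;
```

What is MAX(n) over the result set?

Base: n=23.
Iteration 1: 23 > 1 holds -> n = 23 - 5 = 18.
Iteration 2: 18 > 1 holds -> n = 18 - 5 = 13.
Iteration 3: 13 > 1 holds -> n = 13 - 5 = 8.
Iteration 4: 8 > 1 holds -> n = 8 - 5 = 3.
Iteration 5: 3 > 1 holds -> n = 3 - 5 = -2.
Iteration 6: -2 > 1 fails; recursion stops.
n values: 23, 18, 13, 8, 3, -2; the maximum is 23.

23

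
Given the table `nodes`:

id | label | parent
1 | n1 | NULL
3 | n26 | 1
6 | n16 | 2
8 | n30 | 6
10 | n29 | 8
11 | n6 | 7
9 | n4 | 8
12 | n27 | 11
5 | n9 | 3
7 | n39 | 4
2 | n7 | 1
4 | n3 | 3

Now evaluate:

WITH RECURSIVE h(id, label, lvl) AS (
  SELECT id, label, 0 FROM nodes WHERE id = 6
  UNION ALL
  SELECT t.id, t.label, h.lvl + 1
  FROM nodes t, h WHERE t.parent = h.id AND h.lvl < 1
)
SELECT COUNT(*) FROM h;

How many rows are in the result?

Base: id=6 (n16) at lvl 0.
Iteration 1: rows with parent in {6} -> n30 (id 8, lvl 1).
Iteration 2: lvl < 1 fails for all current rows; recursion stops.
Total rows emitted: 2.

2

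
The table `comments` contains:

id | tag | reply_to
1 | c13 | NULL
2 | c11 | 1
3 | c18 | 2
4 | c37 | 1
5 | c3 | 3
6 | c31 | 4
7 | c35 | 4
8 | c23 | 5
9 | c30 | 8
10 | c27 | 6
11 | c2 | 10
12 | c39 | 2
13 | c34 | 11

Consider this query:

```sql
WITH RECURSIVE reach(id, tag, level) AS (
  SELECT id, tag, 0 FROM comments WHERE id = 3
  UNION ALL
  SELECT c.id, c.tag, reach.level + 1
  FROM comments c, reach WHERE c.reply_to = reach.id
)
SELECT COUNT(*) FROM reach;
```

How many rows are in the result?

Base: id=3 (c18) at level 0.
Iteration 1: rows with reply_to in {3} -> c3 (id 5, level 1).
Iteration 2: rows with reply_to in {5} -> c23 (id 8, level 2).
Iteration 3: rows with reply_to in {8} -> c30 (id 9, level 3).
Iteration 4: no rows with reply_to in {9}; recursion stops.
Total rows emitted: 4.

4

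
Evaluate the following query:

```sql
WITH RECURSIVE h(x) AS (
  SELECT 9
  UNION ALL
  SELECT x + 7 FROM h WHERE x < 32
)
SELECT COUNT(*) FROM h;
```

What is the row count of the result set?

Base: x=9.
Iteration 1: 9 < 32 holds -> x = 9 + 7 = 16.
Iteration 2: 16 < 32 holds -> x = 16 + 7 = 23.
Iteration 3: 23 < 32 holds -> x = 23 + 7 = 30.
Iteration 4: 30 < 32 holds -> x = 30 + 7 = 37.
Iteration 5: 37 < 32 fails; recursion stops.
Total rows emitted: 5.

5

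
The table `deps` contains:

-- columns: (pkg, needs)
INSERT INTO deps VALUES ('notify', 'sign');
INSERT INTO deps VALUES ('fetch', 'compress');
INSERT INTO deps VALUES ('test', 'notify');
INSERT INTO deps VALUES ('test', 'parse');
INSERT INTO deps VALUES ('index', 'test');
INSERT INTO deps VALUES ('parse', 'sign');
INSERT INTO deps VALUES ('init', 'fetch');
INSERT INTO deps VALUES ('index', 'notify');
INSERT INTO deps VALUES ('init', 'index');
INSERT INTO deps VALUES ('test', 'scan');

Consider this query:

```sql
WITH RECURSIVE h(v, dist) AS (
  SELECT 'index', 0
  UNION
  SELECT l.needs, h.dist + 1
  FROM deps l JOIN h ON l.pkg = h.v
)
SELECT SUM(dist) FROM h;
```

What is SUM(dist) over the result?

13

Base: (index, dist=0).
Iteration 1: edges from {index} -> (notify, dist=1), (test, dist=1).
Iteration 2: edges from {notify,test} -> (notify, dist=2), (parse, dist=2), (scan, dist=2), (sign, dist=2).
Iteration 3: edges from {notify,parse,scan,sign} -> (sign, dist=3). [UNION drops 1 duplicate row(s)]
Iteration 4: no outgoing edges from {sign}; recursion stops.
SUM(dist) = 0 + 1 + 1 + 2 + 2 + 2 + 2 + 3 = 13.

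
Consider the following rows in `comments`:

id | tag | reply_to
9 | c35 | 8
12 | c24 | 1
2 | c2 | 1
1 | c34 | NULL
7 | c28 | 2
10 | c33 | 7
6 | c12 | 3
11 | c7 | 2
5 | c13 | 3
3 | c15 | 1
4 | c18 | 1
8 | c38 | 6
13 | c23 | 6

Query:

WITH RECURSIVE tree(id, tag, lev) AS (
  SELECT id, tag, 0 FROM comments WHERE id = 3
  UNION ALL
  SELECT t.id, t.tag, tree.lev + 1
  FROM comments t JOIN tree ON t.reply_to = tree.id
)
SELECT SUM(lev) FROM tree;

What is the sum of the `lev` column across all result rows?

Base: id=3 (c15) at lev 0.
Iteration 1: rows with reply_to in {3} -> c13 (id 5, lev 1), c12 (id 6, lev 1).
Iteration 2: rows with reply_to in {5,6} -> c38 (id 8, lev 2), c23 (id 13, lev 2).
Iteration 3: rows with reply_to in {8,13} -> c35 (id 9, lev 3).
Iteration 4: no rows with reply_to in {9}; recursion stops.
SUM(lev) = 0 + 1 + 1 + 2 + 2 + 3 = 9.

9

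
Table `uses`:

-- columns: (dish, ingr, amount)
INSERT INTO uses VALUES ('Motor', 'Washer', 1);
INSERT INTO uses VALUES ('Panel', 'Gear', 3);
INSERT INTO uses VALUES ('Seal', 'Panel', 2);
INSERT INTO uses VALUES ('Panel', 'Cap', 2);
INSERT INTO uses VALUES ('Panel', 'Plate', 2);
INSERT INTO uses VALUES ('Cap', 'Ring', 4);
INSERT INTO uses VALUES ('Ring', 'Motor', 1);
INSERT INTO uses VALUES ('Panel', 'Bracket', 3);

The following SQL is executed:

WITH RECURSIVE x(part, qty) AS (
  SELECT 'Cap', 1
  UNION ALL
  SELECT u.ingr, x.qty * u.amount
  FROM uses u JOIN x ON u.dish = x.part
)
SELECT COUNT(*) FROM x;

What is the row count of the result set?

4

Base: (Cap, qty=1).
Iteration 1: components of {Cap} -> Ring = 1*4 = 4.
Iteration 2: components of {Ring} -> Motor = 4*1 = 4.
Iteration 3: components of {Motor} -> Washer = 4*1 = 4.
Iteration 4: no further components; recursion stops.
Total rows emitted: 4.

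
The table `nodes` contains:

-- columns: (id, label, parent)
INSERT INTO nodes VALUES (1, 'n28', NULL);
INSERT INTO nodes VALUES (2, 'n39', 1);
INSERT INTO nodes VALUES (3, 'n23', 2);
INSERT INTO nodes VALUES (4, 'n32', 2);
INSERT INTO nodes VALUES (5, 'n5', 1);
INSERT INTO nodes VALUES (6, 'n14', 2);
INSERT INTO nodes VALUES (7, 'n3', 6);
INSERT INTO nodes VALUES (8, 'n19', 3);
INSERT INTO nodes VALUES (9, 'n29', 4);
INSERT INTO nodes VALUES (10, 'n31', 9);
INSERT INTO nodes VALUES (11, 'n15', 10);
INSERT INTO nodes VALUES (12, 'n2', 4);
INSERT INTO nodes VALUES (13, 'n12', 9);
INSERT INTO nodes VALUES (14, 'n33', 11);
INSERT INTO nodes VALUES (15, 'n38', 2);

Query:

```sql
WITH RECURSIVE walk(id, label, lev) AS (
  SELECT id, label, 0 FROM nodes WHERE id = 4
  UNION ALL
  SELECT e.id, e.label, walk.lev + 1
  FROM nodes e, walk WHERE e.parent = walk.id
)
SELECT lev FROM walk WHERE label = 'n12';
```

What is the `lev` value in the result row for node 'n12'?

Base: id=4 (n32) at lev 0.
Iteration 1: rows with parent in {4} -> n29 (id 9, lev 1), n2 (id 12, lev 1).
Iteration 2: rows with parent in {9,12} -> n31 (id 10, lev 2), n12 (id 13, lev 2).
Iteration 3: rows with parent in {10,13} -> n15 (id 11, lev 3).
Iteration 4: rows with parent in {11} -> n33 (id 14, lev 4).
Iteration 5: no rows with parent in {14}; recursion stops.

2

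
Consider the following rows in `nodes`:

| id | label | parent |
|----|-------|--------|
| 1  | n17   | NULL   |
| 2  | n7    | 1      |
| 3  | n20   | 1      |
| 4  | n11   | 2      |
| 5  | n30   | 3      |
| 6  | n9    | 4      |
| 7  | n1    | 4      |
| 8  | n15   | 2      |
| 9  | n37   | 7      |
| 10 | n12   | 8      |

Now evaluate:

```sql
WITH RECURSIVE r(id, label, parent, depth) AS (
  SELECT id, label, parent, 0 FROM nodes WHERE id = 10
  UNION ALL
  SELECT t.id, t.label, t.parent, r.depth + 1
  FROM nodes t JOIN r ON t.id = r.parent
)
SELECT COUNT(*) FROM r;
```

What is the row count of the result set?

4

Base: id=10 (n12), parent=8, depth 0.
Iteration 1: join on id=8 -> n15 (id 8, parent=2, depth 1).
Iteration 2: join on id=2 -> n7 (id 2, parent=1, depth 2).
Iteration 3: join on id=1 -> n17 (id 1, parent=NULL, depth 3).
Iteration 4: parent is NULL; no match; recursion stops.
Total rows emitted: 4.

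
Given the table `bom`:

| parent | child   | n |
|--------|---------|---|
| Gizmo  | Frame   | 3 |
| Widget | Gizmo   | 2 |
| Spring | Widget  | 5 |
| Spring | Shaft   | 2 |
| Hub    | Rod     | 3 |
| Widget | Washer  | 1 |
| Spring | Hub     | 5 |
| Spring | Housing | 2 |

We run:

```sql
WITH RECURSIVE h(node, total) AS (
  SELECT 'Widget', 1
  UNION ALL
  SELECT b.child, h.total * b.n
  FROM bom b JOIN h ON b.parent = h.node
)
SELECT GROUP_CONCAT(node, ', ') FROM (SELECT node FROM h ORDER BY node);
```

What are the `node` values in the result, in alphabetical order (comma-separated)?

Frame, Gizmo, Washer, Widget

Base: (Widget, total=1).
Iteration 1: components of {Widget} -> Gizmo = 1*2 = 2, Washer = 1*1 = 1.
Iteration 2: components of {Gizmo,Washer} -> Frame = 2*3 = 6.
Iteration 3: no further components; recursion stops.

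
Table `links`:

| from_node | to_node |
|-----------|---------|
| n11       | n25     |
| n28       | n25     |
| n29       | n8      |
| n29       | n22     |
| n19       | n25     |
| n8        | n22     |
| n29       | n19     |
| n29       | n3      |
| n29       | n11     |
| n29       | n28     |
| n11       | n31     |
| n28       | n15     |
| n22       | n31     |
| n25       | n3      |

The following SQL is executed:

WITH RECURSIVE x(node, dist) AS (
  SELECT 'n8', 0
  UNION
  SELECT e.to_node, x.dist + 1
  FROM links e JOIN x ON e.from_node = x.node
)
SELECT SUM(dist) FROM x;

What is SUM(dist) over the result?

3

Base: (n8, dist=0).
Iteration 1: edges from {n8} -> (n22, dist=1).
Iteration 2: edges from {n22} -> (n31, dist=2).
Iteration 3: no outgoing edges from {n31}; recursion stops.
SUM(dist) = 0 + 1 + 2 = 3.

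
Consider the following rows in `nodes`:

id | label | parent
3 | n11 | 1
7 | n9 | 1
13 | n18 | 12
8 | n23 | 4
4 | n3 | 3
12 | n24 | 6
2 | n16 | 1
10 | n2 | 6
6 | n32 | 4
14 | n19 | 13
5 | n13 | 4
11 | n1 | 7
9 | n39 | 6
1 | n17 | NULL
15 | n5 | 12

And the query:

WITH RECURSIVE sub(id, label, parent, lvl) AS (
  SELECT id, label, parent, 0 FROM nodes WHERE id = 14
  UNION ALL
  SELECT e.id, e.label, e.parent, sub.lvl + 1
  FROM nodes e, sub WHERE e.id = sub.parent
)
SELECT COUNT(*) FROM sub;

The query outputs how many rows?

Base: id=14 (n19), parent=13, lvl 0.
Iteration 1: join on id=13 -> n18 (id 13, parent=12, lvl 1).
Iteration 2: join on id=12 -> n24 (id 12, parent=6, lvl 2).
Iteration 3: join on id=6 -> n32 (id 6, parent=4, lvl 3).
Iteration 4: join on id=4 -> n3 (id 4, parent=3, lvl 4).
Iteration 5: join on id=3 -> n11 (id 3, parent=1, lvl 5).
Iteration 6: join on id=1 -> n17 (id 1, parent=NULL, lvl 6).
Iteration 7: parent is NULL; no match; recursion stops.
Total rows emitted: 7.

7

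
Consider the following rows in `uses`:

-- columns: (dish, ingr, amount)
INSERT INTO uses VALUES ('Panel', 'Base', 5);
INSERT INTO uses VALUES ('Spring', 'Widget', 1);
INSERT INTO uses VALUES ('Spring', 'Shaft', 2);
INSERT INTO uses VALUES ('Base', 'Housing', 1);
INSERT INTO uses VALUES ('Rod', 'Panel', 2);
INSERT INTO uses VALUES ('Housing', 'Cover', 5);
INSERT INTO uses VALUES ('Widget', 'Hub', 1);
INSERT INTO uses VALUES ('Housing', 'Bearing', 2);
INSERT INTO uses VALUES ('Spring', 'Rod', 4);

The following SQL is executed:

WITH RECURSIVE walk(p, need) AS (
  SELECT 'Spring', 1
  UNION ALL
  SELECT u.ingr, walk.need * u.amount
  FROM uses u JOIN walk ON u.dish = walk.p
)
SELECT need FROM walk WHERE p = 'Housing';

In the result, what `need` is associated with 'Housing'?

Base: (Spring, need=1).
Iteration 1: components of {Spring} -> Rod = 1*4 = 4, Shaft = 1*2 = 2, Widget = 1*1 = 1.
Iteration 2: components of {Rod,Shaft,Widget} -> Hub = 1*1 = 1, Panel = 4*2 = 8.
Iteration 3: components of {Hub,Panel} -> Base = 8*5 = 40.
Iteration 4: components of {Base} -> Housing = 40*1 = 40.
Iteration 5: components of {Housing} -> Bearing = 40*2 = 80, Cover = 40*5 = 200.
Iteration 6: no further components; recursion stops.

40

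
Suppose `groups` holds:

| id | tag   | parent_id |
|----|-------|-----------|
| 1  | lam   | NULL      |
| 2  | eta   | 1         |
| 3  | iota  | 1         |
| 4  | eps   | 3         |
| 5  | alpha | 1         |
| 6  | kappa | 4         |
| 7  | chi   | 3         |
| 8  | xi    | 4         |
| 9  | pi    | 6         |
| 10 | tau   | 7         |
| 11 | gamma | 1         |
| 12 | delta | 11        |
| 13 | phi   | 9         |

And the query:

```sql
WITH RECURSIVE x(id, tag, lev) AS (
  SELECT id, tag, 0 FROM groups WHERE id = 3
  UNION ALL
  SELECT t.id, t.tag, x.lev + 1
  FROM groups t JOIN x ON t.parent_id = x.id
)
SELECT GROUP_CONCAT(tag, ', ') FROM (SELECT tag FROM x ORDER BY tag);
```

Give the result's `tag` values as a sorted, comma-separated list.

chi, eps, iota, kappa, phi, pi, tau, xi

Base: id=3 (iota) at lev 0.
Iteration 1: rows with parent_id in {3} -> eps (id 4, lev 1), chi (id 7, lev 1).
Iteration 2: rows with parent_id in {4,7} -> kappa (id 6, lev 2), xi (id 8, lev 2), tau (id 10, lev 2).
Iteration 3: rows with parent_id in {6,8,10} -> pi (id 9, lev 3).
Iteration 4: rows with parent_id in {9} -> phi (id 13, lev 4).
Iteration 5: no rows with parent_id in {13}; recursion stops.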